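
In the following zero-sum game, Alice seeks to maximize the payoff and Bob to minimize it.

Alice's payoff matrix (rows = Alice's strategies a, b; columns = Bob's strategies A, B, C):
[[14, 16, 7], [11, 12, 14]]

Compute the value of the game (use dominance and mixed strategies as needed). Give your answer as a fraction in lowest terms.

Column B is strictly dominated by A for Bob (it gives Alice more in every row).
The remaining 2×2 game on (a, b) × (A, C) has no saddle point. Let Alice play a with probability p; indifference gives 14p + 11(1−p) = 7p + 14(1−p), so p = 3/10.
Similarly Bob's optimal q on A is 7/10, and the value is 14·(7/10) + (7)·(3/10) = 119/10.

119/10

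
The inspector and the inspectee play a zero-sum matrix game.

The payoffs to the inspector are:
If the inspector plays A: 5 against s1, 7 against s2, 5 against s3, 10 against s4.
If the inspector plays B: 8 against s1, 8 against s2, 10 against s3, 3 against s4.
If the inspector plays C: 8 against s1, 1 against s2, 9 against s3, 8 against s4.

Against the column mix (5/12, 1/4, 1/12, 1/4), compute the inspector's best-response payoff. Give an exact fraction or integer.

A: (5)·(5/12) + (7)·(1/4) + (5)·(1/12) + (10)·(1/4) = 27/4.
B: (8)·(5/12) + (8)·(1/4) + (10)·(1/12) + (3)·(1/4) = 83/12.
C: (8)·(5/12) + (1)·(1/4) + (9)·(1/12) + (8)·(1/4) = 19/3.
The best pure response is B with expected payoff 83/12.

83/12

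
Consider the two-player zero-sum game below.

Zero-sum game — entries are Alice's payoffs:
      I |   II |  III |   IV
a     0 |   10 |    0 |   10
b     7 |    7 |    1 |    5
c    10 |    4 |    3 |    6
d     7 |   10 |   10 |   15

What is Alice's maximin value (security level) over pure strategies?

7

The worst-case payoff for each row is a: 0, b: 1, c: 3, d: 7.
The best of these is 7.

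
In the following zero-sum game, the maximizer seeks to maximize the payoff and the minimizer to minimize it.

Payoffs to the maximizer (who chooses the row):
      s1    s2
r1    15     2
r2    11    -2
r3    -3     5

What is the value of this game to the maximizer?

27/7

Row r2 is strictly dominated by row r1, so the maximizer never plays it.
The remaining 2×2 game on (r1, r3) × (s1, s2) has no saddle point. Let the maximizer play r1 with probability p; indifference gives 15p − 3(1−p) = 2p + 5(1−p), so p = 8/21.
Similarly the minimizer's optimal q on s1 is 1/7, and the value is 15·(1/7) + (2)·(6/7) = 27/7.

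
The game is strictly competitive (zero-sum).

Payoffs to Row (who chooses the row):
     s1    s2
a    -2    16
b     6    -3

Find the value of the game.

10/3

Row minima are -2 and -3, so Row's maximin is -2; column maxima are 6 and 16, so Column's minimax is 6. These differ, so the equilibrium is in mixed strategies.
Let Row play a with probability p. Column is indifferent when −2p + 6(1−p) = 16p − 3(1−p), giving p = 1/3.
Let Column play s1 with probability q. Row is indifferent when −2q + 16(1−q) = 6q − 3(1−q), giving q = 19/27.
The value is -2·(19/27) + (16)·(8/27) = 10/3.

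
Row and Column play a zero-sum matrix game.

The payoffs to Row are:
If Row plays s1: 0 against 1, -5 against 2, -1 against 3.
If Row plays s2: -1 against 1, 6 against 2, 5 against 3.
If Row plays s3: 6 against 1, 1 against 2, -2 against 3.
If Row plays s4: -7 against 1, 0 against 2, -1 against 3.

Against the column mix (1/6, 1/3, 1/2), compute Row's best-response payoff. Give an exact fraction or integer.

s1: (0)·(1/6) + (-5)·(1/3) + (-1)·(1/2) = -13/6.
s2: (-1)·(1/6) + (6)·(1/3) + (5)·(1/2) = 13/3.
s3: (6)·(1/6) + (1)·(1/3) + (-2)·(1/2) = 1/3.
s4: (-7)·(1/6) + (0)·(1/3) + (-1)·(1/2) = -5/3.
The best pure response is s2 with expected payoff 13/3.

13/3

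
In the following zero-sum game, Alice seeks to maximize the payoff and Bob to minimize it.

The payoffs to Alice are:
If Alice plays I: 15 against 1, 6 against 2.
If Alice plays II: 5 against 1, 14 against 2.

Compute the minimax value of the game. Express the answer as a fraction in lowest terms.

Row minima are 6 and 5, so Alice's maximin is 6; column maxima are 15 and 14, so Bob's minimax is 14. These differ, so the equilibrium is in mixed strategies.
Let Alice play I with probability p. Bob is indifferent when 15p + 5(1−p) = 6p + 14(1−p), giving p = 1/2.
Let Bob play 1 with probability q. Alice is indifferent when 15q + 6(1−q) = 5q + 14(1−q), giving q = 4/9.
The value is 15·(4/9) + (6)·(5/9) = 10.

10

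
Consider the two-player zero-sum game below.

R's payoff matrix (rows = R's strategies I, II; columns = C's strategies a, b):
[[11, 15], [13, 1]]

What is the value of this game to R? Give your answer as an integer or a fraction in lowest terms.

23/2

Row minima are 11 and 1, so R's maximin is 11; column maxima are 13 and 15, so C's minimax is 13. These differ, so the equilibrium is in mixed strategies.
Let R play I with probability p. C is indifferent when 11p + 13(1−p) = 15p + (1−p), giving p = 3/4.
Let C play a with probability q. R is indifferent when 11q + 15(1−q) = 13q + (1−q), giving q = 7/8.
The value is 11·(7/8) + (15)·(1/8) = 23/2.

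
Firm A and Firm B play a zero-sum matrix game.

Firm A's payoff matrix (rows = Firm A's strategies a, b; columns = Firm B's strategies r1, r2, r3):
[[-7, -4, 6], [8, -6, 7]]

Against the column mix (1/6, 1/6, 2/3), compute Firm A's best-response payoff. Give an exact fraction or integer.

5

a: (-7)·(1/6) + (-4)·(1/6) + (6)·(2/3) = 13/6.
b: (8)·(1/6) + (-6)·(1/6) + (7)·(2/3) = 5.
The best pure response is b with expected payoff 5.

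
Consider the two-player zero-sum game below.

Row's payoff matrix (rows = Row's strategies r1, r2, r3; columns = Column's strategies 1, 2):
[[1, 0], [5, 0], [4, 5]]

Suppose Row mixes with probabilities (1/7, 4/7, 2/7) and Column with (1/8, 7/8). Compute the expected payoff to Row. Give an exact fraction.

Against (1/8, 7/8), each row's expected payoff is r1: 1/8; r2: 5/8; r3: 39/8.
Taking the (1/7, 4/7, 2/7)-weighted average: (1/7)·(1/8) + (4/7)·(5/8) + (2/7)·(39/8) = 99/56.

99/56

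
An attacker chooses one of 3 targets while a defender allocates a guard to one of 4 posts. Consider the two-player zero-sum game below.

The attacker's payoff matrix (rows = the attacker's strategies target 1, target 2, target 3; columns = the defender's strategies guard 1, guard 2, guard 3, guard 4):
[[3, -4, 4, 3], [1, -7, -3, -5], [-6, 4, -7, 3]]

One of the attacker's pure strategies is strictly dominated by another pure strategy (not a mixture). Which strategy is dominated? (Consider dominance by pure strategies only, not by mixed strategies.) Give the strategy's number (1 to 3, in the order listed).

2

Compare target 2 with target 1: 3 > 1, -4 > -7, 4 > -3, 3 > -5.
So target 1 strictly dominates target 2 for the attacker; target 2 is strictly dominated.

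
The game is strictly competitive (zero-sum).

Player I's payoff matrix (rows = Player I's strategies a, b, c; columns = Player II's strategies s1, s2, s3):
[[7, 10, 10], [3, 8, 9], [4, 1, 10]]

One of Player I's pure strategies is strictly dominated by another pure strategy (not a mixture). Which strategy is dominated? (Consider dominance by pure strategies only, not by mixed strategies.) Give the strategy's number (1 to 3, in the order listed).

Compare b with a: 7 > 3, 10 > 8, 10 > 9.
So a strictly dominates b for Player I; b is strictly dominated.

2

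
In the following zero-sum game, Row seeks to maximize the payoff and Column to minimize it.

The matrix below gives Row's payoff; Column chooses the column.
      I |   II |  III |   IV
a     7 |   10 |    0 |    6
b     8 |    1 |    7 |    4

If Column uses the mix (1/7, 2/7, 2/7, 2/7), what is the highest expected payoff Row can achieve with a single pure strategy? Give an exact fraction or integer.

a: (7)·(1/7) + (10)·(2/7) + (0)·(2/7) + (6)·(2/7) = 39/7.
b: (8)·(1/7) + (1)·(2/7) + (7)·(2/7) + (4)·(2/7) = 32/7.
The best pure response is a with expected payoff 39/7.

39/7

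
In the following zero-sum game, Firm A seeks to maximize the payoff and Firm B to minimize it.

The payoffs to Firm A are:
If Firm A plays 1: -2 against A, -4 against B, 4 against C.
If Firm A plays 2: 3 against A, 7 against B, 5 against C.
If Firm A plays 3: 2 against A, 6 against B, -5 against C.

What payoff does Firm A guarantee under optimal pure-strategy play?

3

Row minima: -4, 3, -5 → Firm A's maximin is 3.
Column maxima: 3, 7, 5 → Firm B's minimax is 3.
They coincide at (2, A), so the value is 3.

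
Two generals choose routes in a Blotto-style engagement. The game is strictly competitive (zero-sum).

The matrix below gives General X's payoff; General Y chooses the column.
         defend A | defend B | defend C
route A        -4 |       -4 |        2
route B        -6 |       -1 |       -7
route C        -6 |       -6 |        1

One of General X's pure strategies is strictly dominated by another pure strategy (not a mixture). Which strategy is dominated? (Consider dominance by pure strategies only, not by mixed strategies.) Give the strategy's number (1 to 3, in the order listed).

3

Compare route C with route A: -4 > -6, -4 > -6, 2 > 1.
So route A strictly dominates route C for General X; route C is strictly dominated.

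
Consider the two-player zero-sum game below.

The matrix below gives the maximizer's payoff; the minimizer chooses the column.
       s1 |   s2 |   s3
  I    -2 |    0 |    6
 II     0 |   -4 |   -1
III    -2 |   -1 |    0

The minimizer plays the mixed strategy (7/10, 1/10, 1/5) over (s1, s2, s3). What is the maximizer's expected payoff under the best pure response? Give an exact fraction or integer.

I: (-2)·(7/10) + (0)·(1/10) + (6)·(1/5) = -1/5.
II: (0)·(7/10) + (-4)·(1/10) + (-1)·(1/5) = -3/5.
III: (-2)·(7/10) + (-1)·(1/10) + (0)·(1/5) = -3/2.
The best pure response is I with expected payoff -1/5.

-1/5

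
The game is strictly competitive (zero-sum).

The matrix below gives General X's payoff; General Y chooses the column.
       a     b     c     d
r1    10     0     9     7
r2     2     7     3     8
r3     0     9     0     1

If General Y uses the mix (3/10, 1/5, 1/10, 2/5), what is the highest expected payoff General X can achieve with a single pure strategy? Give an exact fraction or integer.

r1: (10)·(3/10) + (0)·(1/5) + (9)·(1/10) + (7)·(2/5) = 67/10.
r2: (2)·(3/10) + (7)·(1/5) + (3)·(1/10) + (8)·(2/5) = 11/2.
r3: (0)·(3/10) + (9)·(1/5) + (0)·(1/10) + (1)·(2/5) = 11/5.
The best pure response is r1 with expected payoff 67/10.

67/10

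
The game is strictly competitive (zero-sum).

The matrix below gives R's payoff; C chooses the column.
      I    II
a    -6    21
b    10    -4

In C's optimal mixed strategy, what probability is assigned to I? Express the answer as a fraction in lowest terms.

Row minima are -6 and -4, so R's maximin is -4; column maxima are 10 and 21, so C's minimax is 10. These differ, so the equilibrium is in mixed strategies.
Let C play I with probability q. R is indifferent when −6q + 21(1−q) = 10q − 4(1−q), giving q = 25/41.

25/41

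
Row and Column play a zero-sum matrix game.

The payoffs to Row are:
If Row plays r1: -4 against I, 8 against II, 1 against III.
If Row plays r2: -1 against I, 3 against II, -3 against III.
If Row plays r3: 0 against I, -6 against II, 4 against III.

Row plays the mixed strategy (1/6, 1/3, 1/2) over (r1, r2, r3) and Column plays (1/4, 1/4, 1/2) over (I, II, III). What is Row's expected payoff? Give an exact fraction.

1/6

Against (1/4, 1/4, 1/2), each row's expected payoff is r1: 3/2; r2: -1; r3: 1/2.
Taking the (1/6, 1/3, 1/2)-weighted average: (1/6)·(3/2) + (1/3)·(-1) + (1/2)·(1/2) = 1/6.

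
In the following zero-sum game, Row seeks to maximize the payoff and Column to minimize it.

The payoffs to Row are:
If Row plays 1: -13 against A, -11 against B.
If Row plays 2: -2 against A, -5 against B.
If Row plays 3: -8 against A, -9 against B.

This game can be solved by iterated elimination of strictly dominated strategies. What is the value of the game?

-5

Row 1 is strictly dominated by row 2 (-2>-13, -5>-11); eliminate 1.
Row 3 is strictly dominated by row 2 (-2>-8, -5>-9); eliminate 3.
Column A is strictly dominated by B for Column (-5<-2); eliminate A.
Only (2, B) remains, with payoff -5.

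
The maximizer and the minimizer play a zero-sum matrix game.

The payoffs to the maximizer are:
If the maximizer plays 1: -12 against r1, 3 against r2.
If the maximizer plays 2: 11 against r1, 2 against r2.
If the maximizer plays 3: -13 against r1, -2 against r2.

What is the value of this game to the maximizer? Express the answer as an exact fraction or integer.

Row 3 is strictly dominated by row 1, so the maximizer never plays it.
The remaining 2×2 game on (1, 2) × (r1, r2) has no saddle point. Let the maximizer play 1 with probability p; indifference gives −12p + 11(1−p) = 3p + 2(1−p), so p = 3/8.
Similarly the minimizer's optimal q on r1 is 1/24, and the value is -12·(1/24) + (3)·(23/24) = 19/8.

19/8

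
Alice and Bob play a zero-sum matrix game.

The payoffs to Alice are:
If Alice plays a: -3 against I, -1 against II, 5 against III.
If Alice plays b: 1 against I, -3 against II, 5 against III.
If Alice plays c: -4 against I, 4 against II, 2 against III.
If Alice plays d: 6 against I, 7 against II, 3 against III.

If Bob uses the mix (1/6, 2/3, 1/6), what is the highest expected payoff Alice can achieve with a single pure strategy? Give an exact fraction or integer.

37/6

a: (-3)·(1/6) + (-1)·(2/3) + (5)·(1/6) = -1/3.
b: (1)·(1/6) + (-3)·(2/3) + (5)·(1/6) = -1.
c: (-4)·(1/6) + (4)·(2/3) + (2)·(1/6) = 7/3.
d: (6)·(1/6) + (7)·(2/3) + (3)·(1/6) = 37/6.
The best pure response is d with expected payoff 37/6.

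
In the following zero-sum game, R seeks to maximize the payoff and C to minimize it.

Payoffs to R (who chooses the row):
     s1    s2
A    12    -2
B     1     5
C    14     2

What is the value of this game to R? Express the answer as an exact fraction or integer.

17/4

Row A is strictly dominated by row C, so R never plays it.
The remaining 2×2 game on (B, C) × (s1, s2) has no saddle point. Let R play B with probability p; indifference gives p + 14(1−p) = 5p + 2(1−p), so p = 3/4.
Similarly C's optimal q on s1 is 3/16, and the value is 1·(3/16) + (5)·(13/16) = 17/4.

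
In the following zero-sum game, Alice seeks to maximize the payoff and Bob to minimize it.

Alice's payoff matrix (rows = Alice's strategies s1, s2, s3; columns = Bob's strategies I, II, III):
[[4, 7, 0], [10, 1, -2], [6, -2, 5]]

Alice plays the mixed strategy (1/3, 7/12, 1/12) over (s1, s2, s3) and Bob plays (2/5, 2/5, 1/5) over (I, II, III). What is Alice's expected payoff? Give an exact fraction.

241/60

Against (2/5, 2/5, 1/5), each row's expected payoff is s1: 22/5; s2: 4; s3: 13/5.
Taking the (1/3, 7/12, 1/12)-weighted average: (1/3)·(22/5) + (7/12)·(4) + (1/12)·(13/5) = 241/60.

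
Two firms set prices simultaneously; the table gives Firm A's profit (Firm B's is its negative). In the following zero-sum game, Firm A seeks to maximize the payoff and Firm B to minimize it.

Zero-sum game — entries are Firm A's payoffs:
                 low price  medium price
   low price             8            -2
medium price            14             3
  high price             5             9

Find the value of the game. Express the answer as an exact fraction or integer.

Row low price is strictly dominated by row medium price, so Firm A never plays it.
The remaining 2×2 game on (medium price, high price) × (low price, medium price) has no saddle point. Let Firm A play medium price with probability p; indifference gives 14p + 5(1−p) = 3p + 9(1−p), so p = 4/15.
Similarly Firm B's optimal q on low price is 2/5, and the value is 14·(2/5) + (3)·(3/5) = 37/5.

37/5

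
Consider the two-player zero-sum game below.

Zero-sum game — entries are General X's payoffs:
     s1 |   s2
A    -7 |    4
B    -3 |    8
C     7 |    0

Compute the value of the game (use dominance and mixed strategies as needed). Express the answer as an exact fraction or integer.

28/9

Row A is strictly dominated by row B, so General X never plays it.
The remaining 2×2 game on (B, C) × (s1, s2) has no saddle point. Let General X play B with probability p; indifference gives −3p + 7(1−p) = 8p, so p = 7/18.
Similarly General Y's optimal q on s1 is 4/9, and the value is -3·(4/9) + (8)·(5/9) = 28/9.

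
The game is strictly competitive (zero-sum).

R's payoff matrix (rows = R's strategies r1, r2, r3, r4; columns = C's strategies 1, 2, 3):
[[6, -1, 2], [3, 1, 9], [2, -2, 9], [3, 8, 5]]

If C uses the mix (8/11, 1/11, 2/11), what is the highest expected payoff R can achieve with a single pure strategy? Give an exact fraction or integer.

51/11

r1: (6)·(8/11) + (-1)·(1/11) + (2)·(2/11) = 51/11.
r2: (3)·(8/11) + (1)·(1/11) + (9)·(2/11) = 43/11.
r3: (2)·(8/11) + (-2)·(1/11) + (9)·(2/11) = 32/11.
r4: (3)·(8/11) + (8)·(1/11) + (5)·(2/11) = 42/11.
The best pure response is r1 with expected payoff 51/11.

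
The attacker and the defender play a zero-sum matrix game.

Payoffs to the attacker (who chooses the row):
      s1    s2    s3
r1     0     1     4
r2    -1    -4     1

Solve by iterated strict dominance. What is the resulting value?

0

Column s3 is strictly dominated by s1 for the defender (0<4, -1<1); eliminate s3.
Row r2 is strictly dominated by row r1 (0>-1, 1>-4); eliminate r2.
Column s2 is strictly dominated by s1 for the defender (0<1); eliminate s2.
Only (r1, s1) remains, with payoff 0.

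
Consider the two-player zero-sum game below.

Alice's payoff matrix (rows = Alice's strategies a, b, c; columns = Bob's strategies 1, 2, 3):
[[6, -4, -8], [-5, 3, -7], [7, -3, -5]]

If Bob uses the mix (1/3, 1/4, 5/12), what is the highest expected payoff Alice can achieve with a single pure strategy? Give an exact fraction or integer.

-1/2

a: (6)·(1/3) + (-4)·(1/4) + (-8)·(5/12) = -7/3.
b: (-5)·(1/3) + (3)·(1/4) + (-7)·(5/12) = -23/6.
c: (7)·(1/3) + (-3)·(1/4) + (-5)·(5/12) = -1/2.
The best pure response is c with expected payoff -1/2.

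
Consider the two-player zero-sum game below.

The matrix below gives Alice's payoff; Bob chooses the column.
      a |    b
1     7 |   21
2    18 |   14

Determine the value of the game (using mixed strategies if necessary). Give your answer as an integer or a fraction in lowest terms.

140/9

Row minima are 7 and 14, so Alice's maximin is 14; column maxima are 18 and 21, so Bob's minimax is 18. These differ, so the equilibrium is in mixed strategies.
Let Alice play 1 with probability p. Bob is indifferent when 7p + 18(1−p) = 21p + 14(1−p), giving p = 2/9.
Let Bob play a with probability q. Alice is indifferent when 7q + 21(1−q) = 18q + 14(1−q), giving q = 7/18.
The value is 7·(7/18) + (21)·(11/18) = 140/9.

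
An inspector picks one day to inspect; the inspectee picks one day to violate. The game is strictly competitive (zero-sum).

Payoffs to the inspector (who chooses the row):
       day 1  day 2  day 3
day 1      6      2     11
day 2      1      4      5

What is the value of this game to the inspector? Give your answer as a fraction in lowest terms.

22/7

Column day 3 is strictly dominated by day 1 for the inspectee (it gives the inspector more in every row).
The remaining 2×2 game on (day 1, day 2) × (day 1, day 2) has no saddle point. Let the inspector play day 1 with probability p; indifference gives 6p + (1−p) = 2p + 4(1−p), so p = 3/7.
Similarly the inspectee's optimal q on day 1 is 2/7, and the value is 6·(2/7) + (2)·(5/7) = 22/7.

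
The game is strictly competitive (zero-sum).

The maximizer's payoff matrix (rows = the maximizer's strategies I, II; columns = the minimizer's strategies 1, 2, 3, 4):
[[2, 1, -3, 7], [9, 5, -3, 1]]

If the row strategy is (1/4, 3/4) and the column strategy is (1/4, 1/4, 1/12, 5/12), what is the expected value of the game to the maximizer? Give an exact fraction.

173/48

Against (1/4, 1/4, 1/12, 5/12), each row's expected payoff is I: 41/12; II: 11/3.
Taking the (1/4, 3/4)-weighted average: (1/4)·(41/12) + (3/4)·(11/3) = 173/48.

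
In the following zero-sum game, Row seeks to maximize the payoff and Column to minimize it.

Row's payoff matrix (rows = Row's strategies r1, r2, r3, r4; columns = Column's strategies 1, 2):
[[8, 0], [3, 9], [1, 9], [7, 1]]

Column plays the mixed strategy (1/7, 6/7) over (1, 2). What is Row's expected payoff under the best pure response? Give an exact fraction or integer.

r1: (8)·(1/7) + (0)·(6/7) = 8/7.
r2: (3)·(1/7) + (9)·(6/7) = 57/7.
r3: (1)·(1/7) + (9)·(6/7) = 55/7.
r4: (7)·(1/7) + (1)·(6/7) = 13/7.
The best pure response is r2 with expected payoff 57/7.

57/7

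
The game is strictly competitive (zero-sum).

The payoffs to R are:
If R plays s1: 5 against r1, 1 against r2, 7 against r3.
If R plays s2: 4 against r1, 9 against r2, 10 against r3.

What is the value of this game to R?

Column r3 is strictly dominated by r1 for C (it gives R more in every row).
The remaining 2×2 game on (s1, s2) × (r1, r2) has no saddle point. Let R play s1 with probability p; indifference gives 5p + 4(1−p) = p + 9(1−p), so p = 5/9.
Similarly C's optimal q on r1 is 8/9, and the value is 5·(8/9) + (1)·(1/9) = 41/9.

41/9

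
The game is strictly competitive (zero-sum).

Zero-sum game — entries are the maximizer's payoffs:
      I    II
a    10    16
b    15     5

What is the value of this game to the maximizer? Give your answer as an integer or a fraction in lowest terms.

Row minima are 10 and 5, so the maximizer's maximin is 10; column maxima are 15 and 16, so the minimizer's minimax is 15. These differ, so the equilibrium is in mixed strategies.
Let the maximizer play a with probability p. The minimizer is indifferent when 10p + 15(1−p) = 16p + 5(1−p), giving p = 5/8.
Let the minimizer play I with probability q. The maximizer is indifferent when 10q + 16(1−q) = 15q + 5(1−q), giving q = 11/16.
The value is 10·(11/16) + (16)·(5/16) = 95/8.

95/8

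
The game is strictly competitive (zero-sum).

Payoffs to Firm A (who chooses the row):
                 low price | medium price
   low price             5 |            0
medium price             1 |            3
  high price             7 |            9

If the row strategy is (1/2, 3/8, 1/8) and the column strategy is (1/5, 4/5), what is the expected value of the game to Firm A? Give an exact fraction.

Against (1/5, 4/5), each row's expected payoff is low price: 1; medium price: 13/5; high price: 43/5.
Taking the (1/2, 3/8, 1/8)-weighted average: (1/2)·(1) + (3/8)·(13/5) + (1/8)·(43/5) = 51/20.

51/20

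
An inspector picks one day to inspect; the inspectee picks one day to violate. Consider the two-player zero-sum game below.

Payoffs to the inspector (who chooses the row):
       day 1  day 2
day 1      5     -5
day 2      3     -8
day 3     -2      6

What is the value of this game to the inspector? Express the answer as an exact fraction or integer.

10/9

Row day 2 is strictly dominated by row day 1, so the inspector never plays it.
The remaining 2×2 game on (day 1, day 3) × (day 1, day 2) has no saddle point. Let the inspector play day 1 with probability p; indifference gives 5p − 2(1−p) = −5p + 6(1−p), so p = 4/9.
Similarly the inspectee's optimal q on day 1 is 11/18, and the value is 5·(11/18) + (-5)·(7/18) = 10/9.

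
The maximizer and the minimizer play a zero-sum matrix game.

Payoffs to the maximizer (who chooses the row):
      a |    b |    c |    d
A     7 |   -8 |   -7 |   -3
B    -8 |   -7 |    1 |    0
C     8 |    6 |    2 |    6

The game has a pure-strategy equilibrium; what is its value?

2

Row minima: -8, -8, 2 → the maximizer's maximin is 2.
Column maxima: 8, 6, 2, 6 → the minimizer's minimax is 2.
They coincide at (C, c), so the value is 2.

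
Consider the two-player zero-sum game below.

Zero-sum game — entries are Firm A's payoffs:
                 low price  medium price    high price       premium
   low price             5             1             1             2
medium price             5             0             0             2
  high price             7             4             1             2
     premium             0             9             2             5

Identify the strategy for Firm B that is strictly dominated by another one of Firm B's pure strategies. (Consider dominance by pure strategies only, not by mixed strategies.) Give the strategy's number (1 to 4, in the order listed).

4

Firm B prefers columns that give Firm A less. Compare premium with high price: 1 < 2, 0 < 2, 1 < 2, 2 < 5.
So high price strictly dominates premium for Firm B; premium is strictly dominated.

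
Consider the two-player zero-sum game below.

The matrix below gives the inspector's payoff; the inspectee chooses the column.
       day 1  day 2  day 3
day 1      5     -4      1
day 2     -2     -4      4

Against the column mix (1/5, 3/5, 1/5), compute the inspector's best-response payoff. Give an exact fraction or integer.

day 1: (5)·(1/5) + (-4)·(3/5) + (1)·(1/5) = -6/5.
day 2: (-2)·(1/5) + (-4)·(3/5) + (4)·(1/5) = -2.
The best pure response is day 1 with expected payoff -6/5.

-6/5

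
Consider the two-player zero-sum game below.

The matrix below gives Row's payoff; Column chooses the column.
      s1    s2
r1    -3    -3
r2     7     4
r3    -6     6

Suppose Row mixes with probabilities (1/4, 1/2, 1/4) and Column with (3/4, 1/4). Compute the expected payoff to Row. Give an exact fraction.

13/8

Against (3/4, 1/4), each row's expected payoff is r1: -3; r2: 25/4; r3: -3.
Taking the (1/4, 1/2, 1/4)-weighted average: (1/4)·(-3) + (1/2)·(25/4) + (1/4)·(-3) = 13/8.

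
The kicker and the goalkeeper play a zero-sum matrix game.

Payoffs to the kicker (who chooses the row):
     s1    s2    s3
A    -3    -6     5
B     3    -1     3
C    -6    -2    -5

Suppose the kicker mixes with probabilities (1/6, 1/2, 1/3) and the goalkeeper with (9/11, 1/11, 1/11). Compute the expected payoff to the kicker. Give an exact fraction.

Against (9/11, 1/11, 1/11), each row's expected payoff is A: -28/11; B: 29/11; C: -61/11.
Taking the (1/6, 1/2, 1/3)-weighted average: (1/6)·(-28/11) + (1/2)·(29/11) + (1/3)·(-61/11) = -21/22.

-21/22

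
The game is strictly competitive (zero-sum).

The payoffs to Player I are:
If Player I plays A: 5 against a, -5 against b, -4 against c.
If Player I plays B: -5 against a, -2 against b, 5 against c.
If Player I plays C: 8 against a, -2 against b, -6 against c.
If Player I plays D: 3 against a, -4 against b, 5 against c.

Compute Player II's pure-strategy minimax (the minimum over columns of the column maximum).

-2

The worst case (largest entry) in each column is a: 8, b: -2, c: 5.
The best (smallest) of these is -2.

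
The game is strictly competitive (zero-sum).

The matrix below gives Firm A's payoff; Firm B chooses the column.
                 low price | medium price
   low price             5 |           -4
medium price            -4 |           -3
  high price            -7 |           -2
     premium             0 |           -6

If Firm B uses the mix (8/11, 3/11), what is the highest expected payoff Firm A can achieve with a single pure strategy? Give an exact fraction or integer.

low price: (5)·(8/11) + (-4)·(3/11) = 28/11.
medium price: (-4)·(8/11) + (-3)·(3/11) = -41/11.
high price: (-7)·(8/11) + (-2)·(3/11) = -62/11.
premium: (0)·(8/11) + (-6)·(3/11) = -18/11.
The best pure response is low price with expected payoff 28/11.

28/11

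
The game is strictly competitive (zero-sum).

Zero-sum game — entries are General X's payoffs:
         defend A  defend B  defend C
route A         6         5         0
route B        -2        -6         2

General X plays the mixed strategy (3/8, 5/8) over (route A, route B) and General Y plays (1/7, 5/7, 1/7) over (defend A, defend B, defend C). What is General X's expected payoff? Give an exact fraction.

Against (1/7, 5/7, 1/7), each row's expected payoff is route A: 31/7; route B: -30/7.
Taking the (3/8, 5/8)-weighted average: (3/8)·(31/7) + (5/8)·(-30/7) = -57/56.

-57/56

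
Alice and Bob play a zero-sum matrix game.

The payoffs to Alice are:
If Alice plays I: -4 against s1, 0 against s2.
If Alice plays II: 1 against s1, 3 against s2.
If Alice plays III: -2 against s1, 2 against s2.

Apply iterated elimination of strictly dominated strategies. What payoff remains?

Column s2 is strictly dominated by s1 for Bob (-4<0, 1<3, -2<2); eliminate s2.
Row III is strictly dominated by row II (1>-2); eliminate III.
Row I is strictly dominated by row II (1>-4); eliminate I.
Only (II, s1) remains, with payoff 1.

1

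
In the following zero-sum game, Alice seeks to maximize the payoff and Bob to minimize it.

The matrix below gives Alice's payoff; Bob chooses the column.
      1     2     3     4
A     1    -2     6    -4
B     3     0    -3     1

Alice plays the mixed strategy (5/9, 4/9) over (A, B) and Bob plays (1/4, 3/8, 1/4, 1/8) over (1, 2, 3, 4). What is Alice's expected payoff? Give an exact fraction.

1/3

Against (1/4, 3/8, 1/4, 1/8), each row's expected payoff is A: 1/2; B: 1/8.
Taking the (5/9, 4/9)-weighted average: (5/9)·(1/2) + (4/9)·(1/8) = 1/3.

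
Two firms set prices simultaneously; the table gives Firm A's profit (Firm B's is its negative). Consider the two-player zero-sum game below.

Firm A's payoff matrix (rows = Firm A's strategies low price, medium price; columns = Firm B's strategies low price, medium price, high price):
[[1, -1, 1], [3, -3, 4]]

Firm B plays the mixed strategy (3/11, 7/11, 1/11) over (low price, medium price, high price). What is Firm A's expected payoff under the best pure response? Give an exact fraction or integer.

-3/11

low price: (1)·(3/11) + (-1)·(7/11) + (1)·(1/11) = -3/11.
medium price: (3)·(3/11) + (-3)·(7/11) + (4)·(1/11) = -8/11.
The best pure response is low price with expected payoff -3/11.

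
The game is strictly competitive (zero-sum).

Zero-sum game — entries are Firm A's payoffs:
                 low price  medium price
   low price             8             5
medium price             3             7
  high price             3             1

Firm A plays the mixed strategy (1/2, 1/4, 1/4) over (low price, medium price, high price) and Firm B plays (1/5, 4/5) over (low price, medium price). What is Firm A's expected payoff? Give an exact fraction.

Against (1/5, 4/5), each row's expected payoff is low price: 28/5; medium price: 31/5; high price: 7/5.
Taking the (1/2, 1/4, 1/4)-weighted average: (1/2)·(28/5) + (1/4)·(31/5) + (1/4)·(7/5) = 47/10.

47/10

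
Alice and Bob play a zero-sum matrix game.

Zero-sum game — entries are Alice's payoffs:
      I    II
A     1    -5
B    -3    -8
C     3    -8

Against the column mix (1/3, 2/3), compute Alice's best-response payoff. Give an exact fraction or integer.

A: (1)·(1/3) + (-5)·(2/3) = -3.
B: (-3)·(1/3) + (-8)·(2/3) = -19/3.
C: (3)·(1/3) + (-8)·(2/3) = -13/3.
The best pure response is A with expected payoff -3.

-3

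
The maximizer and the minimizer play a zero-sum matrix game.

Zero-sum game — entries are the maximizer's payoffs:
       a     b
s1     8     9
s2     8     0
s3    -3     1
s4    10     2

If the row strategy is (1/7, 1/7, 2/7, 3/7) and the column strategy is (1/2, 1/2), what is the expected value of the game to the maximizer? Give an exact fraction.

57/14

Against (1/2, 1/2), each row's expected payoff is s1: 17/2; s2: 4; s3: -1; s4: 6.
Taking the (1/7, 1/7, 2/7, 3/7)-weighted average: (1/7)·(17/2) + (1/7)·(4) + (2/7)·(-1) + (3/7)·(6) = 57/14.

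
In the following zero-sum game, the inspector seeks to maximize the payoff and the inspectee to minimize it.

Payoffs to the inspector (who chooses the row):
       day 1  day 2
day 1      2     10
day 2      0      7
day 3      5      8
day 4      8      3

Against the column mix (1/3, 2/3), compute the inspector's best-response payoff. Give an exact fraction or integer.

day 1: (2)·(1/3) + (10)·(2/3) = 22/3.
day 2: (0)·(1/3) + (7)·(2/3) = 14/3.
day 3: (5)·(1/3) + (8)·(2/3) = 7.
day 4: (8)·(1/3) + (3)·(2/3) = 14/3.
The best pure response is day 1 with expected payoff 22/3.

22/3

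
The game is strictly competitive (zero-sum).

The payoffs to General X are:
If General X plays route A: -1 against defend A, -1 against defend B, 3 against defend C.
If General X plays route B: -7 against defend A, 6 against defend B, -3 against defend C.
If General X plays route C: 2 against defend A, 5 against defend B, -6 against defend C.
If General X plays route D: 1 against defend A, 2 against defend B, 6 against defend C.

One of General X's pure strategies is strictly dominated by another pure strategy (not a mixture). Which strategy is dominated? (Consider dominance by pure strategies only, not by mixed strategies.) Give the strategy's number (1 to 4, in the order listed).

Compare route A with route D: 1 > -1, 2 > -1, 6 > 3.
So route D strictly dominates route A for General X; route A is strictly dominated.

1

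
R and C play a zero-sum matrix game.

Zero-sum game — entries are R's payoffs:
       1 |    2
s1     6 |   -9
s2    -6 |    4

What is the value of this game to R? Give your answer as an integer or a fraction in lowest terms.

Row minima are -9 and -6, so R's maximin is -6; column maxima are 6 and 4, so C's minimax is 4. These differ, so the equilibrium is in mixed strategies.
Let R play s1 with probability p. C is indifferent when 6p − 6(1−p) = −9p + 4(1−p), giving p = 2/5.
Let C play 1 with probability q. R is indifferent when 6q − 9(1−q) = −6q + 4(1−q), giving q = 13/25.
The value is 6·(13/25) + (-9)·(12/25) = -6/5.

-6/5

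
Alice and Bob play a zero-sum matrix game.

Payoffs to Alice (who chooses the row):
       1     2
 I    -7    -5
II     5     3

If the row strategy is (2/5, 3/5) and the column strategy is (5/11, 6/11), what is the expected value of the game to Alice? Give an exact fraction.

Against (5/11, 6/11), each row's expected payoff is I: -65/11; II: 43/11.
Taking the (2/5, 3/5)-weighted average: (2/5)·(-65/11) + (3/5)·(43/11) = -1/55.

-1/55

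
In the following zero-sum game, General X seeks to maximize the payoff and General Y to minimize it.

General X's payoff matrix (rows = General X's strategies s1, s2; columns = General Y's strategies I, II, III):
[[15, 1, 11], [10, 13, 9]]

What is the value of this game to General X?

Column I is strictly dominated by III for General Y (it gives General X more in every row).
The remaining 2×2 game on (s1, s2) × (II, III) has no saddle point. Let General X play s1 with probability p; indifference gives p + 13(1−p) = 11p + 9(1−p), so p = 2/7.
Similarly General Y's optimal q on II is 1/7, and the value is 1·(1/7) + (11)·(6/7) = 67/7.

67/7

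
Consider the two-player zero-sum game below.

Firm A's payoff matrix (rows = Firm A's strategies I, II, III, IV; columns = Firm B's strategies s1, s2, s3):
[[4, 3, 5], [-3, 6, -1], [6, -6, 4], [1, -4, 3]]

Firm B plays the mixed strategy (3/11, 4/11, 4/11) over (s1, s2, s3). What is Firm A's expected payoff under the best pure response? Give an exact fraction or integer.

4

I: (4)·(3/11) + (3)·(4/11) + (5)·(4/11) = 4.
II: (-3)·(3/11) + (6)·(4/11) + (-1)·(4/11) = 1.
III: (6)·(3/11) + (-6)·(4/11) + (4)·(4/11) = 10/11.
IV: (1)·(3/11) + (-4)·(4/11) + (3)·(4/11) = -1/11.
The best pure response is I with expected payoff 4.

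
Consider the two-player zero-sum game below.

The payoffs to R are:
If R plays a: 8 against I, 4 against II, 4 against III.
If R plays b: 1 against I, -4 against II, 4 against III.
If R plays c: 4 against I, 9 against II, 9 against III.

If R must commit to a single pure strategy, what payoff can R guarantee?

The worst-case payoff for each row is a: 4, b: -4, c: 4.
The best of these is 4.

4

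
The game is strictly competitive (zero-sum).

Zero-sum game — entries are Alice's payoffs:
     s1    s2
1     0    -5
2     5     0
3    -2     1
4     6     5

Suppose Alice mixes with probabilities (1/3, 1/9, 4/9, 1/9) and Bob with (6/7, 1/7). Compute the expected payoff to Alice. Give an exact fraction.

Against (6/7, 1/7), each row's expected payoff is 1: -5/7; 2: 30/7; 3: -11/7; 4: 41/7.
Taking the (1/3, 1/9, 4/9, 1/9)-weighted average: (1/3)·(-5/7) + (1/9)·(30/7) + (4/9)·(-11/7) + (1/9)·(41/7) = 4/21.

4/21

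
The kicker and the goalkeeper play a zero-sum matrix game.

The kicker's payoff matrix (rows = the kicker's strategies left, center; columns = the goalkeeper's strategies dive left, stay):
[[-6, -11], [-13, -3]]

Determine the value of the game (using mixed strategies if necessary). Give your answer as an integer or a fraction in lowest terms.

-25/3

Row minima are -11 and -13, so the kicker's maximin is -11; column maxima are -6 and -3, so the goalkeeper's minimax is -6. These differ, so the equilibrium is in mixed strategies.
Let the kicker play left with probability p. The goalkeeper is indifferent when −6p − 13(1−p) = −11p − 3(1−p), giving p = 2/3.
Let the goalkeeper play dive left with probability q. The kicker is indifferent when −6q − 11(1−q) = −13q − 3(1−q), giving q = 8/15.
The value is -6·(8/15) + (-11)·(7/15) = -25/3.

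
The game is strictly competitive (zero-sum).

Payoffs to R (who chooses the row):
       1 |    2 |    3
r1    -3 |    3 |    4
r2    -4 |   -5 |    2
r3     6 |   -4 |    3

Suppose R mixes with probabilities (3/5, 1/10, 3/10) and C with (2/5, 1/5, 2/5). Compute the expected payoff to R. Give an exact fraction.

63/50

Against (2/5, 1/5, 2/5), each row's expected payoff is r1: 1; r2: -9/5; r3: 14/5.
Taking the (3/5, 1/10, 3/10)-weighted average: (3/5)·(1) + (1/10)·(-9/5) + (3/10)·(14/5) = 63/50.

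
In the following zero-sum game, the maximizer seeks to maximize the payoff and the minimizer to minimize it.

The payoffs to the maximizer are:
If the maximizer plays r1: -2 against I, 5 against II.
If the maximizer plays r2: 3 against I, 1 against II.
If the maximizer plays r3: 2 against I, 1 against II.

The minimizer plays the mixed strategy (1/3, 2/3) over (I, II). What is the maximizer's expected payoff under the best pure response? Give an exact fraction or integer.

8/3

r1: (-2)·(1/3) + (5)·(2/3) = 8/3.
r2: (3)·(1/3) + (1)·(2/3) = 5/3.
r3: (2)·(1/3) + (1)·(2/3) = 4/3.
The best pure response is r1 with expected payoff 8/3.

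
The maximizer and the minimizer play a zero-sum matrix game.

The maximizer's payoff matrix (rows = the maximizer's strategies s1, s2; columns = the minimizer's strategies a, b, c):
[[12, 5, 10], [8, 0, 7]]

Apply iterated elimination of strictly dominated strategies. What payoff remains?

Row s2 is strictly dominated by row s1 (12>8, 5>0, 10>7); eliminate s2.
Column a is strictly dominated by b for the minimizer (5<12); eliminate a.
Column c is strictly dominated by b for the minimizer (5<10); eliminate c.
Only (s1, b) remains, with payoff 5.

5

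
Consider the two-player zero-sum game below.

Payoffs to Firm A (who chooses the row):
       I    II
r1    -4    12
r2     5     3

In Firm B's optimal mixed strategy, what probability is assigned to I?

1/2

Row minima are -4 and 3, so Firm A's maximin is 3; column maxima are 5 and 12, so Firm B's minimax is 5. These differ, so the equilibrium is in mixed strategies.
Let Firm B play I with probability q. Firm A is indifferent when −4q + 12(1−q) = 5q + 3(1−q), giving q = 1/2.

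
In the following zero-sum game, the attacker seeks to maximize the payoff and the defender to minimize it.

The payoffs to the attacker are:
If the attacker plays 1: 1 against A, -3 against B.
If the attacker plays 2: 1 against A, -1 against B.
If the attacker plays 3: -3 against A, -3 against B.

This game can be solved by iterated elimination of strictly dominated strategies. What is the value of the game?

Row 3 is strictly dominated by row 2 (1>-3, -1>-3); eliminate 3.
Column A is strictly dominated by B for the defender (-3<1, -1<1); eliminate A.
Row 1 is strictly dominated by row 2 (-1>-3); eliminate 1.
Only (2, B) remains, with payoff -1.

-1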